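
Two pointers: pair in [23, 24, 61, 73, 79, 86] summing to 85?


lo=0(23)+hi=5(86)=109
lo=0(23)+hi=4(79)=102
lo=0(23)+hi=3(73)=96
lo=0(23)+hi=2(61)=84
lo=1(24)+hi=2(61)=85

Yes: 24+61=85


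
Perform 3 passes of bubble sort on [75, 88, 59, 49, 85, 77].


Initial: [75, 88, 59, 49, 85, 77]
Pass 1: [75, 59, 49, 85, 77, 88] (4 swaps)
Pass 2: [59, 49, 75, 77, 85, 88] (3 swaps)
Pass 3: [49, 59, 75, 77, 85, 88] (1 swaps)

After 3 passes: [49, 59, 75, 77, 85, 88]


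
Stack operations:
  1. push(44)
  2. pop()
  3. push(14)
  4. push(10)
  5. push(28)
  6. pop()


push(44) -> [44]
pop()->44, []
push(14) -> [14]
push(10) -> [14, 10]
push(28) -> [14, 10, 28]
pop()->28, [14, 10]

Final stack: [14, 10]


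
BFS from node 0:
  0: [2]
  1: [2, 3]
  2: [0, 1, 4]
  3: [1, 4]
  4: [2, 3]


Visit 0, enqueue [2]
Visit 2, enqueue [1, 4]
Visit 1, enqueue [3]
Visit 4, enqueue []
Visit 3, enqueue []

BFS order: [0, 2, 1, 4, 3]


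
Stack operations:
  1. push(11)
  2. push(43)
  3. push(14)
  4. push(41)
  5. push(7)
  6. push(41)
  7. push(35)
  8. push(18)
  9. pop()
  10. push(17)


push(11) -> [11]
push(43) -> [11, 43]
push(14) -> [11, 43, 14]
push(41) -> [11, 43, 14, 41]
push(7) -> [11, 43, 14, 41, 7]
push(41) -> [11, 43, 14, 41, 7, 41]
push(35) -> [11, 43, 14, 41, 7, 41, 35]
push(18) -> [11, 43, 14, 41, 7, 41, 35, 18]
pop()->18, [11, 43, 14, 41, 7, 41, 35]
push(17) -> [11, 43, 14, 41, 7, 41, 35, 17]

Final stack: [11, 43, 14, 41, 7, 41, 35, 17]


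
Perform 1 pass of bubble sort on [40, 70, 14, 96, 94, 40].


Initial: [40, 70, 14, 96, 94, 40]
Pass 1: [40, 14, 70, 94, 40, 96] (3 swaps)

After 1 pass: [40, 14, 70, 94, 40, 96]


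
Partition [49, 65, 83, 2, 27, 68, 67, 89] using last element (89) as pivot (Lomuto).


Pivot: 89
  49 <= 89: advance i (no swap)
  65 <= 89: advance i (no swap)
  83 <= 89: advance i (no swap)
  2 <= 89: advance i (no swap)
  27 <= 89: advance i (no swap)
  68 <= 89: advance i (no swap)
  67 <= 89: advance i (no swap)
Place pivot at 7: [49, 65, 83, 2, 27, 68, 67, 89]

Partitioned: [49, 65, 83, 2, 27, 68, 67, 89]


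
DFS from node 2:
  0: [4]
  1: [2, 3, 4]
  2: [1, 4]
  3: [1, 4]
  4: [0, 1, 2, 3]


Visit 2, push [4, 1]
Visit 1, push [4, 3]
Visit 3, push [4]
Visit 4, push [0]
Visit 0, push []

DFS order: [2, 1, 3, 4, 0]


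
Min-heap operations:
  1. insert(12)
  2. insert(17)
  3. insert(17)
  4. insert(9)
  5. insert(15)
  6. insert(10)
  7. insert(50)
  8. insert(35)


insert(12) -> [12]
insert(17) -> [12, 17]
insert(17) -> [12, 17, 17]
insert(9) -> [9, 12, 17, 17]
insert(15) -> [9, 12, 17, 17, 15]
insert(10) -> [9, 12, 10, 17, 15, 17]
insert(50) -> [9, 12, 10, 17, 15, 17, 50]
insert(35) -> [9, 12, 10, 17, 15, 17, 50, 35]

Final heap: [9, 12, 10, 17, 15, 17, 50, 35]


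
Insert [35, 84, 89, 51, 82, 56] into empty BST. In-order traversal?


Insert 35: root
Insert 84: R from 35
Insert 89: R from 35 -> R from 84
Insert 51: R from 35 -> L from 84
Insert 82: R from 35 -> L from 84 -> R from 51
Insert 56: R from 35 -> L from 84 -> R from 51 -> L from 82

In-order: [35, 51, 56, 82, 84, 89]


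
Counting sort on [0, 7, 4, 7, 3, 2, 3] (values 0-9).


Input: [0, 7, 4, 7, 3, 2, 3]
Counts: [1, 0, 1, 2, 1, 0, 0, 2, 0, 0]

Sorted: [0, 2, 3, 3, 4, 7, 7]


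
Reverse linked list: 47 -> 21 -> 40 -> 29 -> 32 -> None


Step 1: curr=47, set curr.next=prev(None) | reversed so far: 47
Step 2: curr=21, set curr.next=prev(47) | reversed so far: 21 -> 47
Step 3: curr=40, set curr.next=prev(21) | reversed so far: 40 -> 21 -> 47
Step 4: curr=29, set curr.next=prev(40) | reversed so far: 29 -> 40 -> 21 -> 47
Step 5: curr=32, set curr.next=prev(29) | reversed so far: 32 -> 29 -> 40 -> 21 -> 47

32 -> 29 -> 40 -> 21 -> 47 -> None


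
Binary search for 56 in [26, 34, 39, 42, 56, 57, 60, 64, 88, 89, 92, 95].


Step 1: lo=0, hi=11, mid=5, val=57
Step 2: lo=0, hi=4, mid=2, val=39
Step 3: lo=3, hi=4, mid=3, val=42
Step 4: lo=4, hi=4, mid=4, val=56

Found at index 4


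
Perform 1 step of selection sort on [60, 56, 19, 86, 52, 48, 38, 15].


Initial: [60, 56, 19, 86, 52, 48, 38, 15]
Step 1: min=15 at 7
  Swap: [15, 56, 19, 86, 52, 48, 38, 60]

After 1 step: [15, 56, 19, 86, 52, 48, 38, 60]


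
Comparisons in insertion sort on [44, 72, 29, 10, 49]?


Algorithm: insertion sort
Input: [44, 72, 29, 10, 49]
Sorted: [10, 29, 44, 49, 72]

8


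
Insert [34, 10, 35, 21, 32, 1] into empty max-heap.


Insert 34: [34]
Insert 10: [34, 10]
Insert 35: [35, 10, 34]
Insert 21: [35, 21, 34, 10]
Insert 32: [35, 32, 34, 10, 21]
Insert 1: [35, 32, 34, 10, 21, 1]

Final heap: [35, 32, 34, 10, 21, 1]


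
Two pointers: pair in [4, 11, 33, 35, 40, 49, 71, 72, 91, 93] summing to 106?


lo=0(4)+hi=9(93)=97
lo=1(11)+hi=9(93)=104
lo=2(33)+hi=9(93)=126
lo=2(33)+hi=8(91)=124
lo=2(33)+hi=7(72)=105
lo=3(35)+hi=7(72)=107
lo=3(35)+hi=6(71)=106

Yes: 35+71=106


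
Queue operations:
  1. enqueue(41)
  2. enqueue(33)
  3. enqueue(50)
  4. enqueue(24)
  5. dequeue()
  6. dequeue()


enqueue(41) -> [41]
enqueue(33) -> [41, 33]
enqueue(50) -> [41, 33, 50]
enqueue(24) -> [41, 33, 50, 24]
dequeue()->41, [33, 50, 24]
dequeue()->33, [50, 24]

Final queue: [50, 24]


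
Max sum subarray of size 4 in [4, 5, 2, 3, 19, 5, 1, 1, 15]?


[0:4]: 14
[1:5]: 29
[2:6]: 29
[3:7]: 28
[4:8]: 26
[5:9]: 22

Max: 29 at [1:5]


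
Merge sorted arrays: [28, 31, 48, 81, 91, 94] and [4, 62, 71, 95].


Take 4 from B
Take 28 from A
Take 31 from A
Take 48 from A
Take 62 from B
Take 71 from B
Take 81 from A
Take 91 from A
Take 94 from A

Merged: [4, 28, 31, 48, 62, 71, 81, 91, 94, 95]


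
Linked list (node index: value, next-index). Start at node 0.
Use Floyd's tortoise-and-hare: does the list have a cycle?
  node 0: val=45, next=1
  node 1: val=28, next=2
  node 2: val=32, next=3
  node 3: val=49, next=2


Floyd's tortoise (slow, +1) and hare (fast, +2):
  init: slow=0, fast=0
  step 1: slow=1, fast=2
  step 2: slow=2, fast=2
  slow == fast at node 2: cycle detected

Cycle: yes


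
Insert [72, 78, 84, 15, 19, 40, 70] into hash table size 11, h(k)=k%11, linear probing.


Insert 72: h=6 -> slot 6
Insert 78: h=1 -> slot 1
Insert 84: h=7 -> slot 7
Insert 15: h=4 -> slot 4
Insert 19: h=8 -> slot 8
Insert 40: h=7, 2 probes -> slot 9
Insert 70: h=4, 1 probes -> slot 5

Table: [None, 78, None, None, 15, 70, 72, 84, 19, 40, None]


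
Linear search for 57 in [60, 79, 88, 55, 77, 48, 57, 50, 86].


i=0: 60!=57
i=1: 79!=57
i=2: 88!=57
i=3: 55!=57
i=4: 77!=57
i=5: 48!=57
i=6: 57==57 found!

Found at 6, 7 comps


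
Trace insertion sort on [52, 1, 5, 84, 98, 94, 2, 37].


Initial: [52, 1, 5, 84, 98, 94, 2, 37]
Insert 1: [1, 52, 5, 84, 98, 94, 2, 37]
Insert 5: [1, 5, 52, 84, 98, 94, 2, 37]
Insert 84: [1, 5, 52, 84, 98, 94, 2, 37]
Insert 98: [1, 5, 52, 84, 98, 94, 2, 37]
Insert 94: [1, 5, 52, 84, 94, 98, 2, 37]
Insert 2: [1, 2, 5, 52, 84, 94, 98, 37]
Insert 37: [1, 2, 5, 37, 52, 84, 94, 98]

Sorted: [1, 2, 5, 37, 52, 84, 94, 98]


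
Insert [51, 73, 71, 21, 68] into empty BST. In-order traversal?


Insert 51: root
Insert 73: R from 51
Insert 71: R from 51 -> L from 73
Insert 21: L from 51
Insert 68: R from 51 -> L from 73 -> L from 71

In-order: [21, 51, 68, 71, 73]


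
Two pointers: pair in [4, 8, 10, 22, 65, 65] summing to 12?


lo=0(4)+hi=5(65)=69
lo=0(4)+hi=4(65)=69
lo=0(4)+hi=3(22)=26
lo=0(4)+hi=2(10)=14
lo=0(4)+hi=1(8)=12

Yes: 4+8=12


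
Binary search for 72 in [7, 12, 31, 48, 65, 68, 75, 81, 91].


Step 1: lo=0, hi=8, mid=4, val=65
Step 2: lo=5, hi=8, mid=6, val=75
Step 3: lo=5, hi=5, mid=5, val=68

Not found


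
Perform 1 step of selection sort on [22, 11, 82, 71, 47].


Initial: [22, 11, 82, 71, 47]
Step 1: min=11 at 1
  Swap: [11, 22, 82, 71, 47]

After 1 step: [11, 22, 82, 71, 47]


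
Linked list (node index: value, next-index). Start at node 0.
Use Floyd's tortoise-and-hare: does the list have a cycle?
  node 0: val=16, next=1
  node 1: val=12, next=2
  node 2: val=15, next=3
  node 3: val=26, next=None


Floyd's tortoise (slow, +1) and hare (fast, +2):
  init: slow=0, fast=0
  step 1: slow=1, fast=2
  step 2: fast 2->3->None, no cycle

Cycle: no


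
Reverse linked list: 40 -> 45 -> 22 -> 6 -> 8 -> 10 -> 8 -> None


Step 1: curr=40, set curr.next=prev(None) | reversed so far: 40
Step 2: curr=45, set curr.next=prev(40) | reversed so far: 45 -> 40
Step 3: curr=22, set curr.next=prev(45) | reversed so far: 22 -> 45 -> 40
Step 4: curr=6, set curr.next=prev(22) | reversed so far: 6 -> 22 -> 45 -> 40
Step 5: curr=8, set curr.next=prev(6) | reversed so far: 8 -> 6 -> 22 -> 45 -> 40
Step 6: curr=10, set curr.next=prev(8) | reversed so far: 10 -> 8 -> 6 -> 22 -> 45 -> 40
Step 7: curr=8, set curr.next=prev(10) | reversed so far: 8 -> 10 -> 8 -> 6 -> 22 -> 45 -> 40

8 -> 10 -> 8 -> 6 -> 22 -> 45 -> 40 -> None


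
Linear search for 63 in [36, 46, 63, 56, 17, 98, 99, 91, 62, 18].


i=0: 36!=63
i=1: 46!=63
i=2: 63==63 found!

Found at 2, 3 comps


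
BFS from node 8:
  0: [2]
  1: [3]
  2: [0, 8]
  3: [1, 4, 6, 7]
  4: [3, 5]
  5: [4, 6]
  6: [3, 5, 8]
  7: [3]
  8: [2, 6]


Visit 8, enqueue [2, 6]
Visit 2, enqueue [0]
Visit 6, enqueue [3, 5]
Visit 0, enqueue []
Visit 3, enqueue [1, 4, 7]
Visit 5, enqueue []
Visit 1, enqueue []
Visit 4, enqueue []
Visit 7, enqueue []

BFS order: [8, 2, 6, 0, 3, 5, 1, 4, 7]


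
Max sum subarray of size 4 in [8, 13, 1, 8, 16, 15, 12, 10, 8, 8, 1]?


[0:4]: 30
[1:5]: 38
[2:6]: 40
[3:7]: 51
[4:8]: 53
[5:9]: 45
[6:10]: 38
[7:11]: 27

Max: 53 at [4:8]


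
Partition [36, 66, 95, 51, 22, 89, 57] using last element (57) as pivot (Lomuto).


Pivot: 57
  36 <= 57: advance i (no swap)
  51 <= 57: swap -> [36, 51, 95, 66, 22, 89, 57]
  22 <= 57: swap -> [36, 51, 22, 66, 95, 89, 57]
Place pivot at 3: [36, 51, 22, 57, 95, 89, 66]

Partitioned: [36, 51, 22, 57, 95, 89, 66]


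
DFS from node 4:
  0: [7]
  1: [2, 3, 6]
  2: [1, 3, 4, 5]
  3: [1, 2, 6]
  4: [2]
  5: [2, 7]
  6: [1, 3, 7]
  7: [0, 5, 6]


Visit 4, push [2]
Visit 2, push [5, 3, 1]
Visit 1, push [6, 3]
Visit 3, push [6]
Visit 6, push [7]
Visit 7, push [5, 0]
Visit 0, push []
Visit 5, push []

DFS order: [4, 2, 1, 3, 6, 7, 0, 5]


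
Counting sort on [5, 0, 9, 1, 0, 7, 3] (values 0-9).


Input: [5, 0, 9, 1, 0, 7, 3]
Counts: [2, 1, 0, 1, 0, 1, 0, 1, 0, 1]

Sorted: [0, 0, 1, 3, 5, 7, 9]


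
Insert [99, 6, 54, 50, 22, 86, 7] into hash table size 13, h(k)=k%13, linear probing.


Insert 99: h=8 -> slot 8
Insert 6: h=6 -> slot 6
Insert 54: h=2 -> slot 2
Insert 50: h=11 -> slot 11
Insert 22: h=9 -> slot 9
Insert 86: h=8, 2 probes -> slot 10
Insert 7: h=7 -> slot 7

Table: [None, None, 54, None, None, None, 6, 7, 99, 22, 86, 50, None]


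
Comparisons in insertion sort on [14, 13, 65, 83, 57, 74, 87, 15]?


Algorithm: insertion sort
Input: [14, 13, 65, 83, 57, 74, 87, 15]
Sorted: [13, 14, 15, 57, 65, 74, 83, 87]

15


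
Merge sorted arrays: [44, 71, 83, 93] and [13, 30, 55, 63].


Take 13 from B
Take 30 from B
Take 44 from A
Take 55 from B
Take 63 from B

Merged: [13, 30, 44, 55, 63, 71, 83, 93]


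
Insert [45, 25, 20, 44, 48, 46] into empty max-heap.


Insert 45: [45]
Insert 25: [45, 25]
Insert 20: [45, 25, 20]
Insert 44: [45, 44, 20, 25]
Insert 48: [48, 45, 20, 25, 44]
Insert 46: [48, 45, 46, 25, 44, 20]

Final heap: [48, 45, 46, 25, 44, 20]


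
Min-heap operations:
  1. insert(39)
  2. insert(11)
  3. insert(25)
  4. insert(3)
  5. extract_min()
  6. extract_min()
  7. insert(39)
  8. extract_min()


insert(39) -> [39]
insert(11) -> [11, 39]
insert(25) -> [11, 39, 25]
insert(3) -> [3, 11, 25, 39]
extract_min()->3, [11, 39, 25]
extract_min()->11, [25, 39]
insert(39) -> [25, 39, 39]
extract_min()->25, [39, 39]

Final heap: [39, 39]


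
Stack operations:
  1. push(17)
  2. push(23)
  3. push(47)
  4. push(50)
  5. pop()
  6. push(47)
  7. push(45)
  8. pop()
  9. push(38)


push(17) -> [17]
push(23) -> [17, 23]
push(47) -> [17, 23, 47]
push(50) -> [17, 23, 47, 50]
pop()->50, [17, 23, 47]
push(47) -> [17, 23, 47, 47]
push(45) -> [17, 23, 47, 47, 45]
pop()->45, [17, 23, 47, 47]
push(38) -> [17, 23, 47, 47, 38]

Final stack: [17, 23, 47, 47, 38]


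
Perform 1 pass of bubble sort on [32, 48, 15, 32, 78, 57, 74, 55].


Initial: [32, 48, 15, 32, 78, 57, 74, 55]
Pass 1: [32, 15, 32, 48, 57, 74, 55, 78] (5 swaps)

After 1 pass: [32, 15, 32, 48, 57, 74, 55, 78]


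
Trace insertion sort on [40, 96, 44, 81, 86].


Initial: [40, 96, 44, 81, 86]
Insert 96: [40, 96, 44, 81, 86]
Insert 44: [40, 44, 96, 81, 86]
Insert 81: [40, 44, 81, 96, 86]
Insert 86: [40, 44, 81, 86, 96]

Sorted: [40, 44, 81, 86, 96]


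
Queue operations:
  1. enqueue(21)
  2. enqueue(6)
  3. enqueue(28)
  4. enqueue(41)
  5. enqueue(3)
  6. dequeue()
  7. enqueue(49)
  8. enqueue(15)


enqueue(21) -> [21]
enqueue(6) -> [21, 6]
enqueue(28) -> [21, 6, 28]
enqueue(41) -> [21, 6, 28, 41]
enqueue(3) -> [21, 6, 28, 41, 3]
dequeue()->21, [6, 28, 41, 3]
enqueue(49) -> [6, 28, 41, 3, 49]
enqueue(15) -> [6, 28, 41, 3, 49, 15]

Final queue: [6, 28, 41, 3, 49, 15]


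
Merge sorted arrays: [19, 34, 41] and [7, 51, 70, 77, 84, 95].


Take 7 from B
Take 19 from A
Take 34 from A
Take 41 from A

Merged: [7, 19, 34, 41, 51, 70, 77, 84, 95]


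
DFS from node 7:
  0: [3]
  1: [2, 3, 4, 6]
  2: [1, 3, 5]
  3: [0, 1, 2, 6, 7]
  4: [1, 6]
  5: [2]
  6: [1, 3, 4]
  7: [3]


Visit 7, push [3]
Visit 3, push [6, 2, 1, 0]
Visit 0, push []
Visit 1, push [6, 4, 2]
Visit 2, push [5]
Visit 5, push []
Visit 4, push [6]
Visit 6, push []

DFS order: [7, 3, 0, 1, 2, 5, 4, 6]


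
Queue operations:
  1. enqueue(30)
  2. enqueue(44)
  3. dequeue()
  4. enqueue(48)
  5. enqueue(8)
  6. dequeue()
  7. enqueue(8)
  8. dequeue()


enqueue(30) -> [30]
enqueue(44) -> [30, 44]
dequeue()->30, [44]
enqueue(48) -> [44, 48]
enqueue(8) -> [44, 48, 8]
dequeue()->44, [48, 8]
enqueue(8) -> [48, 8, 8]
dequeue()->48, [8, 8]

Final queue: [8, 8]


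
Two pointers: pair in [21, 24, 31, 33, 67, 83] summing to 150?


lo=0(21)+hi=5(83)=104
lo=1(24)+hi=5(83)=107
lo=2(31)+hi=5(83)=114
lo=3(33)+hi=5(83)=116
lo=4(67)+hi=5(83)=150

Yes: 67+83=150


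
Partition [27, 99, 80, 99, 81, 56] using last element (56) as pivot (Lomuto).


Pivot: 56
  27 <= 56: advance i (no swap)
Place pivot at 1: [27, 56, 80, 99, 81, 99]

Partitioned: [27, 56, 80, 99, 81, 99]


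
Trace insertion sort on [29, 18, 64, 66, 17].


Initial: [29, 18, 64, 66, 17]
Insert 18: [18, 29, 64, 66, 17]
Insert 64: [18, 29, 64, 66, 17]
Insert 66: [18, 29, 64, 66, 17]
Insert 17: [17, 18, 29, 64, 66]

Sorted: [17, 18, 29, 64, 66]


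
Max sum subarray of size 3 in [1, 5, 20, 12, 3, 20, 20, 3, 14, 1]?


[0:3]: 26
[1:4]: 37
[2:5]: 35
[3:6]: 35
[4:7]: 43
[5:8]: 43
[6:9]: 37
[7:10]: 18

Max: 43 at [4:7]


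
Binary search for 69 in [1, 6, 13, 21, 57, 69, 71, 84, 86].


Step 1: lo=0, hi=8, mid=4, val=57
Step 2: lo=5, hi=8, mid=6, val=71
Step 3: lo=5, hi=5, mid=5, val=69

Found at index 5


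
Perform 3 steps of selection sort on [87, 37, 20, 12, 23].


Initial: [87, 37, 20, 12, 23]
Step 1: min=12 at 3
  Swap: [12, 37, 20, 87, 23]
Step 2: min=20 at 2
  Swap: [12, 20, 37, 87, 23]
Step 3: min=23 at 4
  Swap: [12, 20, 23, 87, 37]

After 3 steps: [12, 20, 23, 87, 37]


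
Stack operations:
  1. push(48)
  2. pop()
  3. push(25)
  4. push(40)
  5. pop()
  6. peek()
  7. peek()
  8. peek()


push(48) -> [48]
pop()->48, []
push(25) -> [25]
push(40) -> [25, 40]
pop()->40, [25]
peek()->25
peek()->25
peek()->25

Final stack: [25]


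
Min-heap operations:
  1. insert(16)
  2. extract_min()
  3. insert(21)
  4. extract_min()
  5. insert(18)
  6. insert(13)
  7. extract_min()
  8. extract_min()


insert(16) -> [16]
extract_min()->16, []
insert(21) -> [21]
extract_min()->21, []
insert(18) -> [18]
insert(13) -> [13, 18]
extract_min()->13, [18]
extract_min()->18, []

Final heap: []


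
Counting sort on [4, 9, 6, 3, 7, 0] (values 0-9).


Input: [4, 9, 6, 3, 7, 0]
Counts: [1, 0, 0, 1, 1, 0, 1, 1, 0, 1]

Sorted: [0, 3, 4, 6, 7, 9]


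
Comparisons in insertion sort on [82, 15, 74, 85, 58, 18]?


Algorithm: insertion sort
Input: [82, 15, 74, 85, 58, 18]
Sorted: [15, 18, 58, 74, 82, 85]

13


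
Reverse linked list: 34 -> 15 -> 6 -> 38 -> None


Step 1: curr=34, set curr.next=prev(None) | reversed so far: 34
Step 2: curr=15, set curr.next=prev(34) | reversed so far: 15 -> 34
Step 3: curr=6, set curr.next=prev(15) | reversed so far: 6 -> 15 -> 34
Step 4: curr=38, set curr.next=prev(6) | reversed so far: 38 -> 6 -> 15 -> 34

38 -> 6 -> 15 -> 34 -> None


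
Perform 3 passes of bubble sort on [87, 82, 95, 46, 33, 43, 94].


Initial: [87, 82, 95, 46, 33, 43, 94]
Pass 1: [82, 87, 46, 33, 43, 94, 95] (5 swaps)
Pass 2: [82, 46, 33, 43, 87, 94, 95] (3 swaps)
Pass 3: [46, 33, 43, 82, 87, 94, 95] (3 swaps)

After 3 passes: [46, 33, 43, 82, 87, 94, 95]


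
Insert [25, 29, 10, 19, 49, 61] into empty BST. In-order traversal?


Insert 25: root
Insert 29: R from 25
Insert 10: L from 25
Insert 19: L from 25 -> R from 10
Insert 49: R from 25 -> R from 29
Insert 61: R from 25 -> R from 29 -> R from 49

In-order: [10, 19, 25, 29, 49, 61]


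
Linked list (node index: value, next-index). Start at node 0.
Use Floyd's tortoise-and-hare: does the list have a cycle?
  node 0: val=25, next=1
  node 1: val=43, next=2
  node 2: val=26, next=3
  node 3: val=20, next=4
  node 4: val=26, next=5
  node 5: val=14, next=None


Floyd's tortoise (slow, +1) and hare (fast, +2):
  init: slow=0, fast=0
  step 1: slow=1, fast=2
  step 2: slow=2, fast=4
  step 3: fast 4->5->None, no cycle

Cycle: no


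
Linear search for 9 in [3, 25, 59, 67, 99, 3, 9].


i=0: 3!=9
i=1: 25!=9
i=2: 59!=9
i=3: 67!=9
i=4: 99!=9
i=5: 3!=9
i=6: 9==9 found!

Found at 6, 7 comps


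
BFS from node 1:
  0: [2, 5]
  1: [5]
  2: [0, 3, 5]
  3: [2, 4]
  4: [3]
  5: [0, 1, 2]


Visit 1, enqueue [5]
Visit 5, enqueue [0, 2]
Visit 0, enqueue []
Visit 2, enqueue [3]
Visit 3, enqueue [4]
Visit 4, enqueue []

BFS order: [1, 5, 0, 2, 3, 4]


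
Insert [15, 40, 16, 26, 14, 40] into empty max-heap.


Insert 15: [15]
Insert 40: [40, 15]
Insert 16: [40, 15, 16]
Insert 26: [40, 26, 16, 15]
Insert 14: [40, 26, 16, 15, 14]
Insert 40: [40, 26, 40, 15, 14, 16]

Final heap: [40, 26, 40, 15, 14, 16]


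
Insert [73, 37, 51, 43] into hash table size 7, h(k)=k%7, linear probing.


Insert 73: h=3 -> slot 3
Insert 37: h=2 -> slot 2
Insert 51: h=2, 2 probes -> slot 4
Insert 43: h=1 -> slot 1

Table: [None, 43, 37, 73, 51, None, None]


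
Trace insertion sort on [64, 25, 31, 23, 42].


Initial: [64, 25, 31, 23, 42]
Insert 25: [25, 64, 31, 23, 42]
Insert 31: [25, 31, 64, 23, 42]
Insert 23: [23, 25, 31, 64, 42]
Insert 42: [23, 25, 31, 42, 64]

Sorted: [23, 25, 31, 42, 64]


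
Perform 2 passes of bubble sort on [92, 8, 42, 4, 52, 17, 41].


Initial: [92, 8, 42, 4, 52, 17, 41]
Pass 1: [8, 42, 4, 52, 17, 41, 92] (6 swaps)
Pass 2: [8, 4, 42, 17, 41, 52, 92] (3 swaps)

After 2 passes: [8, 4, 42, 17, 41, 52, 92]


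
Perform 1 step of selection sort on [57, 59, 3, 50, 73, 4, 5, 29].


Initial: [57, 59, 3, 50, 73, 4, 5, 29]
Step 1: min=3 at 2
  Swap: [3, 59, 57, 50, 73, 4, 5, 29]

After 1 step: [3, 59, 57, 50, 73, 4, 5, 29]


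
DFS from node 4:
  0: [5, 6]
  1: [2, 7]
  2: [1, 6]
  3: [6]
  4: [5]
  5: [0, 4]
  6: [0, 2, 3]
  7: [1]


Visit 4, push [5]
Visit 5, push [0]
Visit 0, push [6]
Visit 6, push [3, 2]
Visit 2, push [1]
Visit 1, push [7]
Visit 7, push []
Visit 3, push []

DFS order: [4, 5, 0, 6, 2, 1, 7, 3]


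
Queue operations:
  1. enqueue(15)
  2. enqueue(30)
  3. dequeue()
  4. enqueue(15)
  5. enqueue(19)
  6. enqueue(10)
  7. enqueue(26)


enqueue(15) -> [15]
enqueue(30) -> [15, 30]
dequeue()->15, [30]
enqueue(15) -> [30, 15]
enqueue(19) -> [30, 15, 19]
enqueue(10) -> [30, 15, 19, 10]
enqueue(26) -> [30, 15, 19, 10, 26]

Final queue: [30, 15, 19, 10, 26]


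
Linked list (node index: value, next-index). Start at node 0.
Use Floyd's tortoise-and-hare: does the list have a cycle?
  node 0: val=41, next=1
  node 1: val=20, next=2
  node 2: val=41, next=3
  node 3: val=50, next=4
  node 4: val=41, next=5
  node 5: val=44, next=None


Floyd's tortoise (slow, +1) and hare (fast, +2):
  init: slow=0, fast=0
  step 1: slow=1, fast=2
  step 2: slow=2, fast=4
  step 3: fast 4->5->None, no cycle

Cycle: no


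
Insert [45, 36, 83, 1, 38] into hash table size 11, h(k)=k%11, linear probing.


Insert 45: h=1 -> slot 1
Insert 36: h=3 -> slot 3
Insert 83: h=6 -> slot 6
Insert 1: h=1, 1 probes -> slot 2
Insert 38: h=5 -> slot 5

Table: [None, 45, 1, 36, None, 38, 83, None, None, None, None]


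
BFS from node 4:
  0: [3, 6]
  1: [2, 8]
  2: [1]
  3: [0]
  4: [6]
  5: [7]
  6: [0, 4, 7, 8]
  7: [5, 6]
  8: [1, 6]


Visit 4, enqueue [6]
Visit 6, enqueue [0, 7, 8]
Visit 0, enqueue [3]
Visit 7, enqueue [5]
Visit 8, enqueue [1]
Visit 3, enqueue []
Visit 5, enqueue []
Visit 1, enqueue [2]
Visit 2, enqueue []

BFS order: [4, 6, 0, 7, 8, 3, 5, 1, 2]


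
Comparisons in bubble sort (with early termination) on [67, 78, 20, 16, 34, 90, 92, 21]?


Algorithm: bubble sort (with early termination)
Input: [67, 78, 20, 16, 34, 90, 92, 21]
Sorted: [16, 20, 21, 34, 67, 78, 90, 92]

27


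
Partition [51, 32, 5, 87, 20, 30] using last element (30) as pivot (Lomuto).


Pivot: 30
  5 <= 30: swap -> [5, 32, 51, 87, 20, 30]
  20 <= 30: swap -> [5, 20, 51, 87, 32, 30]
Place pivot at 2: [5, 20, 30, 87, 32, 51]

Partitioned: [5, 20, 30, 87, 32, 51]


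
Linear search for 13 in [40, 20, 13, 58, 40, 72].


i=0: 40!=13
i=1: 20!=13
i=2: 13==13 found!

Found at 2, 3 comps


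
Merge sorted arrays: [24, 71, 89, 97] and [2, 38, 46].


Take 2 from B
Take 24 from A
Take 38 from B
Take 46 from B

Merged: [2, 24, 38, 46, 71, 89, 97]


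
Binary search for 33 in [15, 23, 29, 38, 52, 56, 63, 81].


Step 1: lo=0, hi=7, mid=3, val=38
Step 2: lo=0, hi=2, mid=1, val=23
Step 3: lo=2, hi=2, mid=2, val=29

Not found


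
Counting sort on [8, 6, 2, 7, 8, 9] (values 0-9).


Input: [8, 6, 2, 7, 8, 9]
Counts: [0, 0, 1, 0, 0, 0, 1, 1, 2, 1]

Sorted: [2, 6, 7, 8, 8, 9]


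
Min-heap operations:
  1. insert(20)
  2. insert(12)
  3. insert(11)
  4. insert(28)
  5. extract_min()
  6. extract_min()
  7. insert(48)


insert(20) -> [20]
insert(12) -> [12, 20]
insert(11) -> [11, 20, 12]
insert(28) -> [11, 20, 12, 28]
extract_min()->11, [12, 20, 28]
extract_min()->12, [20, 28]
insert(48) -> [20, 28, 48]

Final heap: [20, 28, 48]


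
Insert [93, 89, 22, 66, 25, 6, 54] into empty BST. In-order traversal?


Insert 93: root
Insert 89: L from 93
Insert 22: L from 93 -> L from 89
Insert 66: L from 93 -> L from 89 -> R from 22
Insert 25: L from 93 -> L from 89 -> R from 22 -> L from 66
Insert 6: L from 93 -> L from 89 -> L from 22
Insert 54: L from 93 -> L from 89 -> R from 22 -> L from 66 -> R from 25

In-order: [6, 22, 25, 54, 66, 89, 93]


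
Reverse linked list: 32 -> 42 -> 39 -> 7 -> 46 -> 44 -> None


Step 1: curr=32, set curr.next=prev(None) | reversed so far: 32
Step 2: curr=42, set curr.next=prev(32) | reversed so far: 42 -> 32
Step 3: curr=39, set curr.next=prev(42) | reversed so far: 39 -> 42 -> 32
Step 4: curr=7, set curr.next=prev(39) | reversed so far: 7 -> 39 -> 42 -> 32
Step 5: curr=46, set curr.next=prev(7) | reversed so far: 46 -> 7 -> 39 -> 42 -> 32
Step 6: curr=44, set curr.next=prev(46) | reversed so far: 44 -> 46 -> 7 -> 39 -> 42 -> 32

44 -> 46 -> 7 -> 39 -> 42 -> 32 -> None


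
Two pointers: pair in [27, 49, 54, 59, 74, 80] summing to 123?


lo=0(27)+hi=5(80)=107
lo=1(49)+hi=5(80)=129
lo=1(49)+hi=4(74)=123

Yes: 49+74=123


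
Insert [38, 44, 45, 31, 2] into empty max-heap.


Insert 38: [38]
Insert 44: [44, 38]
Insert 45: [45, 38, 44]
Insert 31: [45, 38, 44, 31]
Insert 2: [45, 38, 44, 31, 2]

Final heap: [45, 38, 44, 31, 2]


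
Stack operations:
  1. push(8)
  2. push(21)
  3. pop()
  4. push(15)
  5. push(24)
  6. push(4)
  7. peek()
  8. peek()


push(8) -> [8]
push(21) -> [8, 21]
pop()->21, [8]
push(15) -> [8, 15]
push(24) -> [8, 15, 24]
push(4) -> [8, 15, 24, 4]
peek()->4
peek()->4

Final stack: [8, 15, 24, 4]


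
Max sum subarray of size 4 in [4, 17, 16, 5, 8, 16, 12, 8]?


[0:4]: 42
[1:5]: 46
[2:6]: 45
[3:7]: 41
[4:8]: 44

Max: 46 at [1:5]


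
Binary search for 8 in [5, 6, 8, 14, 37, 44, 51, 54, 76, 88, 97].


Step 1: lo=0, hi=10, mid=5, val=44
Step 2: lo=0, hi=4, mid=2, val=8

Found at index 2


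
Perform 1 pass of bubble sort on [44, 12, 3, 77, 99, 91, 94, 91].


Initial: [44, 12, 3, 77, 99, 91, 94, 91]
Pass 1: [12, 3, 44, 77, 91, 94, 91, 99] (5 swaps)

After 1 pass: [12, 3, 44, 77, 91, 94, 91, 99]


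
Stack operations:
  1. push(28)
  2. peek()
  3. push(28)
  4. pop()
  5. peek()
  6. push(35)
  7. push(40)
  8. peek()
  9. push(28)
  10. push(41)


push(28) -> [28]
peek()->28
push(28) -> [28, 28]
pop()->28, [28]
peek()->28
push(35) -> [28, 35]
push(40) -> [28, 35, 40]
peek()->40
push(28) -> [28, 35, 40, 28]
push(41) -> [28, 35, 40, 28, 41]

Final stack: [28, 35, 40, 28, 41]


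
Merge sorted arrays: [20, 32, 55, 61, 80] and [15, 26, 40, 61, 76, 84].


Take 15 from B
Take 20 from A
Take 26 from B
Take 32 from A
Take 40 from B
Take 55 from A
Take 61 from A
Take 61 from B
Take 76 from B
Take 80 from A

Merged: [15, 20, 26, 32, 40, 55, 61, 61, 76, 80, 84]


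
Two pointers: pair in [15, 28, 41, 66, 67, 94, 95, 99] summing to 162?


lo=0(15)+hi=7(99)=114
lo=1(28)+hi=7(99)=127
lo=2(41)+hi=7(99)=140
lo=3(66)+hi=7(99)=165
lo=3(66)+hi=6(95)=161
lo=4(67)+hi=6(95)=162

Yes: 67+95=162


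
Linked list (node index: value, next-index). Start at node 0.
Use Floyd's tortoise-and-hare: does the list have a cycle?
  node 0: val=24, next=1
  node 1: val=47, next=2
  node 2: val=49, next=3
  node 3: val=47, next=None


Floyd's tortoise (slow, +1) and hare (fast, +2):
  init: slow=0, fast=0
  step 1: slow=1, fast=2
  step 2: fast 2->3->None, no cycle

Cycle: no


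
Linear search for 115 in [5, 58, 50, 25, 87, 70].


i=0: 5!=115
i=1: 58!=115
i=2: 50!=115
i=3: 25!=115
i=4: 87!=115
i=5: 70!=115

Not found, 6 comps


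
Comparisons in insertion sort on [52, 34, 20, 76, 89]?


Algorithm: insertion sort
Input: [52, 34, 20, 76, 89]
Sorted: [20, 34, 52, 76, 89]

5


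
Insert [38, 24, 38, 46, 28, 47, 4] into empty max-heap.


Insert 38: [38]
Insert 24: [38, 24]
Insert 38: [38, 24, 38]
Insert 46: [46, 38, 38, 24]
Insert 28: [46, 38, 38, 24, 28]
Insert 47: [47, 38, 46, 24, 28, 38]
Insert 4: [47, 38, 46, 24, 28, 38, 4]

Final heap: [47, 38, 46, 24, 28, 38, 4]


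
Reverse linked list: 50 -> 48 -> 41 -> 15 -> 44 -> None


Step 1: curr=50, set curr.next=prev(None) | reversed so far: 50
Step 2: curr=48, set curr.next=prev(50) | reversed so far: 48 -> 50
Step 3: curr=41, set curr.next=prev(48) | reversed so far: 41 -> 48 -> 50
Step 4: curr=15, set curr.next=prev(41) | reversed so far: 15 -> 41 -> 48 -> 50
Step 5: curr=44, set curr.next=prev(15) | reversed so far: 44 -> 15 -> 41 -> 48 -> 50

44 -> 15 -> 41 -> 48 -> 50 -> None


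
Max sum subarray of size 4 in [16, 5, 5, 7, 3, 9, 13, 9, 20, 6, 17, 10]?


[0:4]: 33
[1:5]: 20
[2:6]: 24
[3:7]: 32
[4:8]: 34
[5:9]: 51
[6:10]: 48
[7:11]: 52
[8:12]: 53

Max: 53 at [8:12]


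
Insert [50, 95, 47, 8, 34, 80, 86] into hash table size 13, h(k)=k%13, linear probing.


Insert 50: h=11 -> slot 11
Insert 95: h=4 -> slot 4
Insert 47: h=8 -> slot 8
Insert 8: h=8, 1 probes -> slot 9
Insert 34: h=8, 2 probes -> slot 10
Insert 80: h=2 -> slot 2
Insert 86: h=8, 4 probes -> slot 12

Table: [None, None, 80, None, 95, None, None, None, 47, 8, 34, 50, 86]


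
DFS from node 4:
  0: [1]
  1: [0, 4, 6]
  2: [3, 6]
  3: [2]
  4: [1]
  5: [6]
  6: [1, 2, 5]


Visit 4, push [1]
Visit 1, push [6, 0]
Visit 0, push []
Visit 6, push [5, 2]
Visit 2, push [3]
Visit 3, push []
Visit 5, push []

DFS order: [4, 1, 0, 6, 2, 3, 5]


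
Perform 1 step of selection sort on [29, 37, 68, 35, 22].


Initial: [29, 37, 68, 35, 22]
Step 1: min=22 at 4
  Swap: [22, 37, 68, 35, 29]

After 1 step: [22, 37, 68, 35, 29]


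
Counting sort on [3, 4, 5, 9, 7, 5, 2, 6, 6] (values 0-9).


Input: [3, 4, 5, 9, 7, 5, 2, 6, 6]
Counts: [0, 0, 1, 1, 1, 2, 2, 1, 0, 1]

Sorted: [2, 3, 4, 5, 5, 6, 6, 7, 9]


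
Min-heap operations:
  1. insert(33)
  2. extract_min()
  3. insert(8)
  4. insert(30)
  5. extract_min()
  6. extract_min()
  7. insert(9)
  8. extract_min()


insert(33) -> [33]
extract_min()->33, []
insert(8) -> [8]
insert(30) -> [8, 30]
extract_min()->8, [30]
extract_min()->30, []
insert(9) -> [9]
extract_min()->9, []

Final heap: []


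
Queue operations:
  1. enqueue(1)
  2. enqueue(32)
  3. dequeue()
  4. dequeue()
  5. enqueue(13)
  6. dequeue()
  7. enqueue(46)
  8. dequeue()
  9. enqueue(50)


enqueue(1) -> [1]
enqueue(32) -> [1, 32]
dequeue()->1, [32]
dequeue()->32, []
enqueue(13) -> [13]
dequeue()->13, []
enqueue(46) -> [46]
dequeue()->46, []
enqueue(50) -> [50]

Final queue: [50]


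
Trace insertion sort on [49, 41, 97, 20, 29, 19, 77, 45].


Initial: [49, 41, 97, 20, 29, 19, 77, 45]
Insert 41: [41, 49, 97, 20, 29, 19, 77, 45]
Insert 97: [41, 49, 97, 20, 29, 19, 77, 45]
Insert 20: [20, 41, 49, 97, 29, 19, 77, 45]
Insert 29: [20, 29, 41, 49, 97, 19, 77, 45]
Insert 19: [19, 20, 29, 41, 49, 97, 77, 45]
Insert 77: [19, 20, 29, 41, 49, 77, 97, 45]
Insert 45: [19, 20, 29, 41, 45, 49, 77, 97]

Sorted: [19, 20, 29, 41, 45, 49, 77, 97]


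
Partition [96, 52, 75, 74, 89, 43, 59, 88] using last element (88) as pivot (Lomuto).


Pivot: 88
  52 <= 88: swap -> [52, 96, 75, 74, 89, 43, 59, 88]
  75 <= 88: swap -> [52, 75, 96, 74, 89, 43, 59, 88]
  74 <= 88: swap -> [52, 75, 74, 96, 89, 43, 59, 88]
  43 <= 88: swap -> [52, 75, 74, 43, 89, 96, 59, 88]
  59 <= 88: swap -> [52, 75, 74, 43, 59, 96, 89, 88]
Place pivot at 5: [52, 75, 74, 43, 59, 88, 89, 96]

Partitioned: [52, 75, 74, 43, 59, 88, 89, 96]


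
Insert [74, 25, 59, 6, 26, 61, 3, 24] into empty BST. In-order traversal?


Insert 74: root
Insert 25: L from 74
Insert 59: L from 74 -> R from 25
Insert 6: L from 74 -> L from 25
Insert 26: L from 74 -> R from 25 -> L from 59
Insert 61: L from 74 -> R from 25 -> R from 59
Insert 3: L from 74 -> L from 25 -> L from 6
Insert 24: L from 74 -> L from 25 -> R from 6

In-order: [3, 6, 24, 25, 26, 59, 61, 74]


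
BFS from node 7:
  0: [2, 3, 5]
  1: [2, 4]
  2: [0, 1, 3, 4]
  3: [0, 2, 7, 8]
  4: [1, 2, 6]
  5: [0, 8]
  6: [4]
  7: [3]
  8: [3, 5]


Visit 7, enqueue [3]
Visit 3, enqueue [0, 2, 8]
Visit 0, enqueue [5]
Visit 2, enqueue [1, 4]
Visit 8, enqueue []
Visit 5, enqueue []
Visit 1, enqueue []
Visit 4, enqueue [6]
Visit 6, enqueue []

BFS order: [7, 3, 0, 2, 8, 5, 1, 4, 6]


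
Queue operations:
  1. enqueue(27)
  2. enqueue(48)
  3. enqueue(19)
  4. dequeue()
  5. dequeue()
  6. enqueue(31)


enqueue(27) -> [27]
enqueue(48) -> [27, 48]
enqueue(19) -> [27, 48, 19]
dequeue()->27, [48, 19]
dequeue()->48, [19]
enqueue(31) -> [19, 31]

Final queue: [19, 31]


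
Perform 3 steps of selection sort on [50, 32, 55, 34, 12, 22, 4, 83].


Initial: [50, 32, 55, 34, 12, 22, 4, 83]
Step 1: min=4 at 6
  Swap: [4, 32, 55, 34, 12, 22, 50, 83]
Step 2: min=12 at 4
  Swap: [4, 12, 55, 34, 32, 22, 50, 83]
Step 3: min=22 at 5
  Swap: [4, 12, 22, 34, 32, 55, 50, 83]

After 3 steps: [4, 12, 22, 34, 32, 55, 50, 83]


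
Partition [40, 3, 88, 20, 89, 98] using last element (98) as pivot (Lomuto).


Pivot: 98
  40 <= 98: advance i (no swap)
  3 <= 98: advance i (no swap)
  88 <= 98: advance i (no swap)
  20 <= 98: advance i (no swap)
  89 <= 98: advance i (no swap)
Place pivot at 5: [40, 3, 88, 20, 89, 98]

Partitioned: [40, 3, 88, 20, 89, 98]


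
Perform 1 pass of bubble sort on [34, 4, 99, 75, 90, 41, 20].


Initial: [34, 4, 99, 75, 90, 41, 20]
Pass 1: [4, 34, 75, 90, 41, 20, 99] (5 swaps)

After 1 pass: [4, 34, 75, 90, 41, 20, 99]


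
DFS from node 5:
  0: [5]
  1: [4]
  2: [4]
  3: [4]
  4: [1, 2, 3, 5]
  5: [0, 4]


Visit 5, push [4, 0]
Visit 0, push []
Visit 4, push [3, 2, 1]
Visit 1, push []
Visit 2, push []
Visit 3, push []

DFS order: [5, 0, 4, 1, 2, 3]


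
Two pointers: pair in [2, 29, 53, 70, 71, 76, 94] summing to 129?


lo=0(2)+hi=6(94)=96
lo=1(29)+hi=6(94)=123
lo=2(53)+hi=6(94)=147
lo=2(53)+hi=5(76)=129

Yes: 53+76=129


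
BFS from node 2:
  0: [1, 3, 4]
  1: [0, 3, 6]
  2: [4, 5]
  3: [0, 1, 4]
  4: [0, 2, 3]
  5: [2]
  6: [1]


Visit 2, enqueue [4, 5]
Visit 4, enqueue [0, 3]
Visit 5, enqueue []
Visit 0, enqueue [1]
Visit 3, enqueue []
Visit 1, enqueue [6]
Visit 6, enqueue []

BFS order: [2, 4, 5, 0, 3, 1, 6]


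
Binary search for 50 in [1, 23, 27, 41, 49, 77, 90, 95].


Step 1: lo=0, hi=7, mid=3, val=41
Step 2: lo=4, hi=7, mid=5, val=77
Step 3: lo=4, hi=4, mid=4, val=49

Not found


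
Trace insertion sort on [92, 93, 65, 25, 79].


Initial: [92, 93, 65, 25, 79]
Insert 93: [92, 93, 65, 25, 79]
Insert 65: [65, 92, 93, 25, 79]
Insert 25: [25, 65, 92, 93, 79]
Insert 79: [25, 65, 79, 92, 93]

Sorted: [25, 65, 79, 92, 93]


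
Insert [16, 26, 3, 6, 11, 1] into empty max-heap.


Insert 16: [16]
Insert 26: [26, 16]
Insert 3: [26, 16, 3]
Insert 6: [26, 16, 3, 6]
Insert 11: [26, 16, 3, 6, 11]
Insert 1: [26, 16, 3, 6, 11, 1]

Final heap: [26, 16, 3, 6, 11, 1]


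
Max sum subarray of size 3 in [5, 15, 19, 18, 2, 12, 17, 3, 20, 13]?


[0:3]: 39
[1:4]: 52
[2:5]: 39
[3:6]: 32
[4:7]: 31
[5:8]: 32
[6:9]: 40
[7:10]: 36

Max: 52 at [1:4]


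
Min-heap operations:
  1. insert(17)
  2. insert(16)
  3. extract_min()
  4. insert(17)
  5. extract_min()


insert(17) -> [17]
insert(16) -> [16, 17]
extract_min()->16, [17]
insert(17) -> [17, 17]
extract_min()->17, [17]

Final heap: [17]


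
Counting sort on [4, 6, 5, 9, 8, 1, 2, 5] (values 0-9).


Input: [4, 6, 5, 9, 8, 1, 2, 5]
Counts: [0, 1, 1, 0, 1, 2, 1, 0, 1, 1]

Sorted: [1, 2, 4, 5, 5, 6, 8, 9]


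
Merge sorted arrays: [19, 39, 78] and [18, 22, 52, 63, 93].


Take 18 from B
Take 19 from A
Take 22 from B
Take 39 from A
Take 52 from B
Take 63 from B
Take 78 from A

Merged: [18, 19, 22, 39, 52, 63, 78, 93]


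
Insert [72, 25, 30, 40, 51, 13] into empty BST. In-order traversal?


Insert 72: root
Insert 25: L from 72
Insert 30: L from 72 -> R from 25
Insert 40: L from 72 -> R from 25 -> R from 30
Insert 51: L from 72 -> R from 25 -> R from 30 -> R from 40
Insert 13: L from 72 -> L from 25

In-order: [13, 25, 30, 40, 51, 72]


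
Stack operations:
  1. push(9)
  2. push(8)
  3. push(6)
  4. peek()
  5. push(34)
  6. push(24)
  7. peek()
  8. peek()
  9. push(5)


push(9) -> [9]
push(8) -> [9, 8]
push(6) -> [9, 8, 6]
peek()->6
push(34) -> [9, 8, 6, 34]
push(24) -> [9, 8, 6, 34, 24]
peek()->24
peek()->24
push(5) -> [9, 8, 6, 34, 24, 5]

Final stack: [9, 8, 6, 34, 24, 5]


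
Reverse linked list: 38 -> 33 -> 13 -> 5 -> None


Step 1: curr=38, set curr.next=prev(None) | reversed so far: 38
Step 2: curr=33, set curr.next=prev(38) | reversed so far: 33 -> 38
Step 3: curr=13, set curr.next=prev(33) | reversed so far: 13 -> 33 -> 38
Step 4: curr=5, set curr.next=prev(13) | reversed so far: 5 -> 13 -> 33 -> 38

5 -> 13 -> 33 -> 38 -> None


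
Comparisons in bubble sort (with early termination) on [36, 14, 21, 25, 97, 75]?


Algorithm: bubble sort (with early termination)
Input: [36, 14, 21, 25, 97, 75]
Sorted: [14, 21, 25, 36, 75, 97]

9


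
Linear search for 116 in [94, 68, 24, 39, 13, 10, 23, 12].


i=0: 94!=116
i=1: 68!=116
i=2: 24!=116
i=3: 39!=116
i=4: 13!=116
i=5: 10!=116
i=6: 23!=116
i=7: 12!=116

Not found, 8 comps


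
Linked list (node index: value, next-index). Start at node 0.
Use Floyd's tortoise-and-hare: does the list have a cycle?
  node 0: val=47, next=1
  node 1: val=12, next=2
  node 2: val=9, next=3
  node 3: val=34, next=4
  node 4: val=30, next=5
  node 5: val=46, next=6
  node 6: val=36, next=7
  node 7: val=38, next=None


Floyd's tortoise (slow, +1) and hare (fast, +2):
  init: slow=0, fast=0
  step 1: slow=1, fast=2
  step 2: slow=2, fast=4
  step 3: slow=3, fast=6
  step 4: fast 6->7->None, no cycle

Cycle: no


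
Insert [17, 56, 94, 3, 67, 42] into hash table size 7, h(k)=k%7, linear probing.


Insert 17: h=3 -> slot 3
Insert 56: h=0 -> slot 0
Insert 94: h=3, 1 probes -> slot 4
Insert 3: h=3, 2 probes -> slot 5
Insert 67: h=4, 2 probes -> slot 6
Insert 42: h=0, 1 probes -> slot 1

Table: [56, 42, None, 17, 94, 3, 67]


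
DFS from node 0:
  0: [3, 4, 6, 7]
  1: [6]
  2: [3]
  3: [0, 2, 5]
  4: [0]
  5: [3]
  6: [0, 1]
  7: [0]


Visit 0, push [7, 6, 4, 3]
Visit 3, push [5, 2]
Visit 2, push []
Visit 5, push []
Visit 4, push []
Visit 6, push [1]
Visit 1, push []
Visit 7, push []

DFS order: [0, 3, 2, 5, 4, 6, 1, 7]


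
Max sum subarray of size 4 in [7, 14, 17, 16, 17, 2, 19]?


[0:4]: 54
[1:5]: 64
[2:6]: 52
[3:7]: 54

Max: 64 at [1:5]


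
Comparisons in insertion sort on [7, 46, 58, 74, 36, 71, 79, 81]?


Algorithm: insertion sort
Input: [7, 46, 58, 74, 36, 71, 79, 81]
Sorted: [7, 36, 46, 58, 71, 74, 79, 81]

11


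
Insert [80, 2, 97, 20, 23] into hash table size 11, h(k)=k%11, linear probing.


Insert 80: h=3 -> slot 3
Insert 2: h=2 -> slot 2
Insert 97: h=9 -> slot 9
Insert 20: h=9, 1 probes -> slot 10
Insert 23: h=1 -> slot 1

Table: [None, 23, 2, 80, None, None, None, None, None, 97, 20]


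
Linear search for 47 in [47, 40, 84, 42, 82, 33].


i=0: 47==47 found!

Found at 0, 1 comps


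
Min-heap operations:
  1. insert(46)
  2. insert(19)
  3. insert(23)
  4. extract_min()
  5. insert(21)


insert(46) -> [46]
insert(19) -> [19, 46]
insert(23) -> [19, 46, 23]
extract_min()->19, [23, 46]
insert(21) -> [21, 46, 23]

Final heap: [21, 46, 23]


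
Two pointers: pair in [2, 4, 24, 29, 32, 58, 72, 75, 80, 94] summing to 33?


lo=0(2)+hi=9(94)=96
lo=0(2)+hi=8(80)=82
lo=0(2)+hi=7(75)=77
lo=0(2)+hi=6(72)=74
lo=0(2)+hi=5(58)=60
lo=0(2)+hi=4(32)=34
lo=0(2)+hi=3(29)=31
lo=1(4)+hi=3(29)=33

Yes: 4+29=33


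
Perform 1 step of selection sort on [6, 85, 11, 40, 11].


Initial: [6, 85, 11, 40, 11]
Step 1: min=6 at 0
  Swap: [6, 85, 11, 40, 11]

After 1 step: [6, 85, 11, 40, 11]


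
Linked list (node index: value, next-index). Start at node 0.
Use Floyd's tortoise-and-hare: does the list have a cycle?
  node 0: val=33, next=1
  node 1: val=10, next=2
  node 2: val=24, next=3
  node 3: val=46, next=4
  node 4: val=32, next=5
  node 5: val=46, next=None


Floyd's tortoise (slow, +1) and hare (fast, +2):
  init: slow=0, fast=0
  step 1: slow=1, fast=2
  step 2: slow=2, fast=4
  step 3: fast 4->5->None, no cycle

Cycle: no


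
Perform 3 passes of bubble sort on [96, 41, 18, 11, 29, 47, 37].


Initial: [96, 41, 18, 11, 29, 47, 37]
Pass 1: [41, 18, 11, 29, 47, 37, 96] (6 swaps)
Pass 2: [18, 11, 29, 41, 37, 47, 96] (4 swaps)
Pass 3: [11, 18, 29, 37, 41, 47, 96] (2 swaps)

After 3 passes: [11, 18, 29, 37, 41, 47, 96]


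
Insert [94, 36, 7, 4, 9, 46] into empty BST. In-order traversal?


Insert 94: root
Insert 36: L from 94
Insert 7: L from 94 -> L from 36
Insert 4: L from 94 -> L from 36 -> L from 7
Insert 9: L from 94 -> L from 36 -> R from 7
Insert 46: L from 94 -> R from 36

In-order: [4, 7, 9, 36, 46, 94]


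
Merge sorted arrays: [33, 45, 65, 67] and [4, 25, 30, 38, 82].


Take 4 from B
Take 25 from B
Take 30 from B
Take 33 from A
Take 38 from B
Take 45 from A
Take 65 from A
Take 67 from A

Merged: [4, 25, 30, 33, 38, 45, 65, 67, 82]


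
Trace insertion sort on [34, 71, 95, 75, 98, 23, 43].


Initial: [34, 71, 95, 75, 98, 23, 43]
Insert 71: [34, 71, 95, 75, 98, 23, 43]
Insert 95: [34, 71, 95, 75, 98, 23, 43]
Insert 75: [34, 71, 75, 95, 98, 23, 43]
Insert 98: [34, 71, 75, 95, 98, 23, 43]
Insert 23: [23, 34, 71, 75, 95, 98, 43]
Insert 43: [23, 34, 43, 71, 75, 95, 98]

Sorted: [23, 34, 43, 71, 75, 95, 98]
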